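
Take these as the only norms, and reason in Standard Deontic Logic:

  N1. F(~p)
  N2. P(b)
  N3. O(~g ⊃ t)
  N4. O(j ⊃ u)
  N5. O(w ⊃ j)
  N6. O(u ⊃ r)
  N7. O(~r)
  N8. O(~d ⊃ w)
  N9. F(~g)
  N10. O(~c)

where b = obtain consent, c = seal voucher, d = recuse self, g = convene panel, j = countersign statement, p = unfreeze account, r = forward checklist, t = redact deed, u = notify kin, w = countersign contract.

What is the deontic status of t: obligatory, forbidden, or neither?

Premise 3 is O(~g ⊃ t), but O(~g) is not derivable from the premises, so it does not yield O(t).
No premise or chain of K-axiom applications forces O(t), and none forces O(~t). So t is neither obligatory nor forbidden under these norms.

Neither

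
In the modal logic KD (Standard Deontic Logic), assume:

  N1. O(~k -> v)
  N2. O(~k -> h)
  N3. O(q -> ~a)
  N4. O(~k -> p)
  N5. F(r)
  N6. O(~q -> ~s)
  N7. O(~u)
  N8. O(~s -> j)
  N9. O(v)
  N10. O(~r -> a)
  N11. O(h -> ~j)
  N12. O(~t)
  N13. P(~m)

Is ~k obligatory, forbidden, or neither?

Forbidden

Premise 5 is F(r), i.e. O(~r).
From O(~r) and premise 10, O(~r -> a), we obtain O(a).
Premise 3 is O(q -> ~a); contrapositively O(a -> ~q). Since O(a) holds, K gives O(~q).
From O(~q) and premise 6, O(~q -> ~s), we obtain O(~s).
From O(~s) and premise 8, O(~s -> j), we obtain O(j).
Premise 11, O(h -> ~j), contraposes to O(j -> ~h); with O(j) we get O(~h).
The contrapositive of premise 2 (O(~k -> h)) is O(~h -> k), and O(~h) is already established, so O(k).
Premises 1, 4, 7, 9, 12, 13 do not contribute to this derivation.
Thus O(k), which is F(~k): ~k is forbidden.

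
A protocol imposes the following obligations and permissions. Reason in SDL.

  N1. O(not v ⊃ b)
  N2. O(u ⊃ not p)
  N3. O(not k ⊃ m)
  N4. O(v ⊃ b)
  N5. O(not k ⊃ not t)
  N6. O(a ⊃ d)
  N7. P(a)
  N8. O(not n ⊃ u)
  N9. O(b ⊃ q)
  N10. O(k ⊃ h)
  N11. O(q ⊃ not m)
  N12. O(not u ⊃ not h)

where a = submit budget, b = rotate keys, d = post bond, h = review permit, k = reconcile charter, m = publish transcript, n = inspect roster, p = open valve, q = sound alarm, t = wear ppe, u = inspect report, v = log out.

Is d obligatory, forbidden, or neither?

Neither

Premise 6 is O(a ⊃ d), but O(a) is not derivable from the premises (the permission P(a) asserts only not O(not a), not O(a)), so it does not yield O(d).
No premise or chain of K-axiom applications forces O(d), and none forces O(not d). So d is neither obligatory nor forbidden under these norms.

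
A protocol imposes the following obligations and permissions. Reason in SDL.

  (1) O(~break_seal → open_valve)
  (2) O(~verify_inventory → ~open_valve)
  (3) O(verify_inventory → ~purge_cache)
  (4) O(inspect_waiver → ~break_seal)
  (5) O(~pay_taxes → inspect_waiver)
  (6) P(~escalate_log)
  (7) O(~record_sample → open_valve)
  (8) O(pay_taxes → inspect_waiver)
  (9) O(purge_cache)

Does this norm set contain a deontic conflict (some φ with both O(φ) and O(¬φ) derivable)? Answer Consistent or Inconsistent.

Premises 5 and 8 are O(~pay_taxes → inspect_waiver) and O(pay_taxes → inspect_waiver); every ideal world satisfies ~pay_taxes or pay_taxes, so in either case inspect_waiver holds — hence O(inspect_waiver).
From O(inspect_waiver) and premise 4, O(inspect_waiver → ~break_seal), we obtain O(~break_seal).
Applying K to premise 1 (O(~break_seal → open_valve)) and O(~break_seal) yields O(open_valve).
The contrapositive of premise 2 (O(~verify_inventory → ~open_valve)) is O(open_valve → verify_inventory), and O(open_valve) is already established, so O(verify_inventory).
From O(verify_inventory) and premise 3, O(verify_inventory → ~purge_cache), we obtain O(~purge_cache).
However, premise 9 gives O(purge_cache).
We now have both O(~purge_cache) and O(purge_cache) — purge_cache is simultaneously obligatory and forbidden, violating the D-axiom.

Inconsistent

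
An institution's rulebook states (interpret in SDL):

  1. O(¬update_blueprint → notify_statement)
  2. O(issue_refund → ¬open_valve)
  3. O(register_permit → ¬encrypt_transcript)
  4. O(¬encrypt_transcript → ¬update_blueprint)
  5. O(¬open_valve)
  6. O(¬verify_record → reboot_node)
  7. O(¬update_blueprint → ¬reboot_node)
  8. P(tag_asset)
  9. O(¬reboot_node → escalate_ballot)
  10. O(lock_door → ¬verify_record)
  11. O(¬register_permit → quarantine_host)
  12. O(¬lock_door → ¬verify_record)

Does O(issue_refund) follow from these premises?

No

Premise 2 is O(issue_refund → ¬open_valve); even if O(¬open_valve) held, inferring O(issue_refund) would be affirming the consequent — invalid.
No other premise forces O(issue_refund). An ideal world satisfying every premise can still have issue_refund false, so O(issue_refund) is not derivable.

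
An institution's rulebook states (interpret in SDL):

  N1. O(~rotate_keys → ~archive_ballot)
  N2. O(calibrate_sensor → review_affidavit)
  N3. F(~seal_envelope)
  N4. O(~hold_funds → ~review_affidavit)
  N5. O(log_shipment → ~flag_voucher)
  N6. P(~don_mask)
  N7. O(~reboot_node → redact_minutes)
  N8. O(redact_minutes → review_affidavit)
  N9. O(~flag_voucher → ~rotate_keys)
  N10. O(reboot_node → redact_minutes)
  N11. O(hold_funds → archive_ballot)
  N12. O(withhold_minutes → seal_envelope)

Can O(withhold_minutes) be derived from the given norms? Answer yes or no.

No

Premise 12 is O(withhold_minutes → seal_envelope); even if O(seal_envelope) held, inferring O(withhold_minutes) would be affirming the consequent — invalid.
No other premise forces O(withhold_minutes). An ideal world satisfying every premise can still have withhold_minutes false, so O(withhold_minutes) is not derivable.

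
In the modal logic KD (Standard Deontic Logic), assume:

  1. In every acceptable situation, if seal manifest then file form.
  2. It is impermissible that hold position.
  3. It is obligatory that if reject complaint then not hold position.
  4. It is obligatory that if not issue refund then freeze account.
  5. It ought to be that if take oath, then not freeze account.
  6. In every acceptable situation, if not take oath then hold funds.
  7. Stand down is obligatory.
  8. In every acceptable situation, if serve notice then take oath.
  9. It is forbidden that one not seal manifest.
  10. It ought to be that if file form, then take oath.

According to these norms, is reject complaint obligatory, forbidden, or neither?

Neither

Premise 3 is O(reject_complaint → ¬hold_position); even if O(¬hold_position) held, inferring O(reject_complaint) would be affirming the consequent — invalid.
No premise or chain of K-axiom applications forces O(reject_complaint), and none forces O(¬reject_complaint). So reject_complaint is neither obligatory nor forbidden under these norms.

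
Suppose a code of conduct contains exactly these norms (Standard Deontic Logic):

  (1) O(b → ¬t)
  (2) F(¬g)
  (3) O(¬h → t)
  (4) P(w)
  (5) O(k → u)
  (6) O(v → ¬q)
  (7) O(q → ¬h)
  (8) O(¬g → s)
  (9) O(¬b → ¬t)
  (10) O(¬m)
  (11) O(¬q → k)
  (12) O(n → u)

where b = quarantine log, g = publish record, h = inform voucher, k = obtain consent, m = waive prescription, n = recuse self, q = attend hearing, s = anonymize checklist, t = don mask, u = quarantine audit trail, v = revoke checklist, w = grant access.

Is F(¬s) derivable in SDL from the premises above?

No

Premise 8 is O(¬g → s), but O(¬g) is not derivable from the premises, so it does not yield O(s).
No other premise forces O(s). An ideal world satisfying every premise can still have ¬s true, so F(¬s) is not derivable.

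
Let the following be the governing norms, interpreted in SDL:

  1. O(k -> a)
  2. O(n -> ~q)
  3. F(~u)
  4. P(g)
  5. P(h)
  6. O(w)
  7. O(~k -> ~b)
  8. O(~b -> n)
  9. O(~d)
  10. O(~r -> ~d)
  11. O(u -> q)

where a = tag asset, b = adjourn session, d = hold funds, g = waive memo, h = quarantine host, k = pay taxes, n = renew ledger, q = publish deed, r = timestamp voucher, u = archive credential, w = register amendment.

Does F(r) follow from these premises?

Premise 10 is O(~r -> ~d); even if O(~d) held, inferring O(~r) would be affirming the consequent — invalid.
No other premise forces O(~r). An ideal world satisfying every premise can still have r true, so F(r) is not derivable.

No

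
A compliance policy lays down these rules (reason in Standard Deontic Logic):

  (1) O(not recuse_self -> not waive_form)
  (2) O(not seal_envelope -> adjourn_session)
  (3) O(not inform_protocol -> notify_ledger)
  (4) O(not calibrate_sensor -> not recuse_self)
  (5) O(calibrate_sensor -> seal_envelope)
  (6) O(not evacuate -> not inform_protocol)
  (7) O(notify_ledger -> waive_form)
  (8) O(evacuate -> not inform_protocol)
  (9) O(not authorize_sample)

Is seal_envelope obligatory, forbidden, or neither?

Obligatory

By case analysis on not evacuate: premise 6 gives O(not evacuate -> not inform_protocol) and premise 8 gives O(evacuate -> not inform_protocol), so O(not inform_protocol) either way.
Premise 3 is O(not inform_protocol -> notify_ledger); since O(not inform_protocol), deontic closure gives O(notify_ledger).
Applying K to premise 7 (O(notify_ledger -> waive_form)) and O(notify_ledger) yields O(waive_form).
Premise 1, O(not recuse_self -> not waive_form), contraposes to O(waive_form -> recuse_self); with O(waive_form) we get O(recuse_self).
Premise 4 is O(not calibrate_sensor -> not recuse_self); contrapositively O(recuse_self -> calibrate_sensor). Since O(recuse_self) holds, K gives O(calibrate_sensor).
From O(calibrate_sensor) and premise 5, O(calibrate_sensor -> seal_envelope), we obtain O(seal_envelope).
Premises 2, 9 do not contribute to this derivation.
Hence seal_envelope is obligatory.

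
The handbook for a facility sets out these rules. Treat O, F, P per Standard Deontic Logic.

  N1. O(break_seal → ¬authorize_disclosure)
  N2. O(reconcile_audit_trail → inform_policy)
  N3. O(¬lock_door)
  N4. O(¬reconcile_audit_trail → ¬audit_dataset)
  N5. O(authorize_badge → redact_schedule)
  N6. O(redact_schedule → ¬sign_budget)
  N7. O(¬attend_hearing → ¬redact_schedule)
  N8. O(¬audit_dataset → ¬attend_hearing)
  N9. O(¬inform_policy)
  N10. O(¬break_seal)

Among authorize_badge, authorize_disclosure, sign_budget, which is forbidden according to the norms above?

From premise 9 we have O(¬inform_policy).
Premise 2 is O(reconcile_audit_trail → inform_policy); contrapositively O(¬inform_policy → ¬reconcile_audit_trail). Since O(¬inform_policy) holds, K gives O(¬reconcile_audit_trail).
Premise 4 is O(¬reconcile_audit_trail → ¬audit_dataset); since O(¬reconcile_audit_trail), deontic closure gives O(¬audit_dataset).
Premise 8 is O(¬audit_dataset → ¬attend_hearing); since O(¬audit_dataset), deontic closure gives O(¬attend_hearing).
Applying K to premise 7 (O(¬attend_hearing → ¬redact_schedule)) and O(¬attend_hearing) yields O(¬redact_schedule).
The contrapositive of premise 5 (O(authorize_badge → redact_schedule)) is O(¬redact_schedule → ¬authorize_badge), and O(¬redact_schedule) is already established, so O(¬authorize_badge).
So O(¬authorize_badge) holds, i.e. authorize_badge is forbidden. None of the other listed options is forbidden under the premises.

authorize_badge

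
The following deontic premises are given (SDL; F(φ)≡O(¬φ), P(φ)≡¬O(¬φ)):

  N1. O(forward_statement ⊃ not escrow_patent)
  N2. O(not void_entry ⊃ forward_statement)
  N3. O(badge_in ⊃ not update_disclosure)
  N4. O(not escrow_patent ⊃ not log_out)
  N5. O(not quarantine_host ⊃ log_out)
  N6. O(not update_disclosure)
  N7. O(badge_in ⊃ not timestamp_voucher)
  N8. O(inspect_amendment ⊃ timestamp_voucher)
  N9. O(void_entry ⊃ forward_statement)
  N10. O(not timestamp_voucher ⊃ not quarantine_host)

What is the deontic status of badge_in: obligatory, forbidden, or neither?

Forbidden

Premises 2 and 9 are O(not void_entry ⊃ forward_statement) and O(void_entry ⊃ forward_statement); every ideal world satisfies not void_entry or void_entry, so in either case forward_statement holds — hence O(forward_statement).
With premise 1, O(forward_statement ⊃ not escrow_patent), the K-axiom yields O(not escrow_patent).
From O(not escrow_patent) and premise 4, O(not escrow_patent ⊃ not log_out), we obtain O(not log_out).
The contrapositive of premise 5 (O(not quarantine_host ⊃ log_out)) is O(not log_out ⊃ quarantine_host), and O(not log_out) is already established, so O(quarantine_host).
The contrapositive of premise 10 (O(not timestamp_voucher ⊃ not quarantine_host)) is O(quarantine_host ⊃ timestamp_voucher), and O(quarantine_host) is already established, so O(timestamp_voucher).
Premise 7 is O(badge_in ⊃ not timestamp_voucher); contrapositively O(timestamp_voucher ⊃ not badge_in). Since O(timestamp_voucher) holds, K gives O(not badge_in).
Premises 3, 6, 8 do not contribute to this derivation.
Thus O(not badge_in), which is F(badge_in): badge_in is forbidden.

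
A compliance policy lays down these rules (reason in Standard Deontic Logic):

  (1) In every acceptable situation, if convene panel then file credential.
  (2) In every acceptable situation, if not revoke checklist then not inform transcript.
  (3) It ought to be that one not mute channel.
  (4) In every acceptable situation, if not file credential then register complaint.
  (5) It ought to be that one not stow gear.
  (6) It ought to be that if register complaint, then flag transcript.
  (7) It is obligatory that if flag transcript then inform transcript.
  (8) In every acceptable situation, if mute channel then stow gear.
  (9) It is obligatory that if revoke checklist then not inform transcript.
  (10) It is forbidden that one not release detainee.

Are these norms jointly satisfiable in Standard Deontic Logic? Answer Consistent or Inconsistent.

Consistent

Premise 8 is O(mute_channel → stow_gear), but O(mute_channel) is not derivable from the premises, so it does not yield O(stow_gear).
So O(stow_gear) is not derivable, and the apparent clash with O(¬stow_gear) does not arise.
A world satisfying every obligation exists (e.g. convene_panel=false, file_credential=true, flag_transcript=false, inform_transcript=false, mute_channel=false, register_complaint=false, release_detainee=true, revoke_checklist=false, stow_gear=false); no atom is both obligatory and forbidden, so the set is consistent.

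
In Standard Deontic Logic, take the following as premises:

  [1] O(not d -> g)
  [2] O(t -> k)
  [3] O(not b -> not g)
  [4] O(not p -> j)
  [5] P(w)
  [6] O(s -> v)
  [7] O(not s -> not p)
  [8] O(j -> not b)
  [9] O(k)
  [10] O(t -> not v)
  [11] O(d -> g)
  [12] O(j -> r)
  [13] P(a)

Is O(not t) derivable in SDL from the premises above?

Yes

Premises 1 and 11 are O(not d -> g) and O(d -> g); every ideal world satisfies not d or d, so in either case g holds — hence O(g).
The contrapositive of premise 3 (O(not b -> not g)) is O(g -> b), and O(g) is already established, so O(b).
The contrapositive of premise 8 (O(j -> not b)) is O(b -> not j), and O(b) is already established, so O(not j).
Premise 4, O(not p -> j), contraposes to O(not j -> p); with O(not j) we get O(p).
Premise 7, O(not s -> not p), contraposes to O(p -> s); with O(p) we get O(s).
Premise 6 is O(s -> v); since O(s), deontic closure gives O(v).
The contrapositive of premise 10 (O(t -> not v)) is O(v -> not t), and O(v) is already established, so O(not t).
Premises 2, 5, 9, 12, 13 do not contribute to this derivation.
So O(not t) follows.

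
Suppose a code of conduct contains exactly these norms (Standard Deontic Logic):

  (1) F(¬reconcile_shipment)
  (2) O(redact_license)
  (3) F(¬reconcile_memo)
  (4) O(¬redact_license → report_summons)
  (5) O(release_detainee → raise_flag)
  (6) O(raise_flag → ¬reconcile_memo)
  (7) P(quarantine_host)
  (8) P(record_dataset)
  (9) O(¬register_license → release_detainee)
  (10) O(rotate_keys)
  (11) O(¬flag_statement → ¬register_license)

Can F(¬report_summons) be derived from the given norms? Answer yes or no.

No

Premise 4 is O(¬redact_license → report_summons), but O(¬redact_license) is not derivable from the premises, so it does not yield O(report_summons).
No other premise forces O(report_summons). An ideal world satisfying every premise can still have ¬report_summons true, so F(¬report_summons) is not derivable.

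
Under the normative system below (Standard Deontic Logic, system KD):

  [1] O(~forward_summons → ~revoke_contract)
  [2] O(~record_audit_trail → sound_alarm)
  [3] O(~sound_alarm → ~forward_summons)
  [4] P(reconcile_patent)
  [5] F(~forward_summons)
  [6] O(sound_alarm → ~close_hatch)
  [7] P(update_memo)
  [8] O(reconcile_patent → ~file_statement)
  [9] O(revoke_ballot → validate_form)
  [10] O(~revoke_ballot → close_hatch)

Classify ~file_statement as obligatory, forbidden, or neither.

Premise 8 is O(reconcile_patent → ~file_statement), but O(reconcile_patent) is not derivable from the premises (the permission P(reconcile_patent) asserts only ~O(~reconcile_patent), not O(reconcile_patent)), so it does not yield O(~file_statement).
No premise or chain of K-axiom applications forces O(~file_statement), and none forces O(file_statement). So ~file_statement is neither obligatory nor forbidden under these norms.

Neither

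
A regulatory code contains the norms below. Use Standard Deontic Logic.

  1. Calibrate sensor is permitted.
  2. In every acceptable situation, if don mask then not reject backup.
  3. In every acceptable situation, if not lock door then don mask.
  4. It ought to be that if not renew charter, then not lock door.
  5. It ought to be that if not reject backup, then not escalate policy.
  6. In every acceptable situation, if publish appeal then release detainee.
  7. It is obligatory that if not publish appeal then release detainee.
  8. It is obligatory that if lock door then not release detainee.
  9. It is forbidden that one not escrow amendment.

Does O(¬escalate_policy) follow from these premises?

Premises 7 and 6 are O(¬publish_appeal → release_detainee) and O(publish_appeal → release_detainee); every ideal world satisfies ¬publish_appeal or publish_appeal, so in either case release_detainee holds — hence O(release_detainee).
The contrapositive of premise 8 (O(lock_door → ¬release_detainee)) is O(release_detainee → ¬lock_door), and O(release_detainee) is already established, so O(¬lock_door).
With premise 3, O(¬lock_door → don_mask), the K-axiom yields O(don_mask).
Premise 2 is O(don_mask → ¬reject_backup); since O(don_mask), deontic closure gives O(¬reject_backup).
Premise 5 is O(¬reject_backup → ¬escalate_policy); since O(¬reject_backup), deontic closure gives O(¬escalate_policy).
Premises 1, 4, 9 do not contribute to this derivation.
So O(¬escalate_policy) follows.

Yes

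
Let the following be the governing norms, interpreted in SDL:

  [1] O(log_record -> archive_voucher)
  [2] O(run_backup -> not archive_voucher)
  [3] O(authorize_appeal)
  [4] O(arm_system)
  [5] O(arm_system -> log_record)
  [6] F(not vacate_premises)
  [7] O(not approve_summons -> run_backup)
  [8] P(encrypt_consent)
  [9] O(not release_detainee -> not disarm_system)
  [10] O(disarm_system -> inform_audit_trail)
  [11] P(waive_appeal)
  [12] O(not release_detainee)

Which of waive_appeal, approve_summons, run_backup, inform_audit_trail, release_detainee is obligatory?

approve_summons

Premise 4 states O(arm_system) outright.
With premise 5, O(arm_system -> log_record), the K-axiom yields O(log_record).
From O(log_record) and premise 1, O(log_record -> archive_voucher), we obtain O(archive_voucher).
Premise 2, O(run_backup -> not archive_voucher), contraposes to O(archive_voucher -> not run_backup); with O(archive_voucher) we get O(not run_backup).
Premise 7, O(not approve_summons -> run_backup), contraposes to O(not run_backup -> approve_summons); with O(not run_backup) we get O(approve_summons).
So O(approve_summons) holds — approve_summons is obligatory. None of the other listed options is made obligatory by any chain of premises.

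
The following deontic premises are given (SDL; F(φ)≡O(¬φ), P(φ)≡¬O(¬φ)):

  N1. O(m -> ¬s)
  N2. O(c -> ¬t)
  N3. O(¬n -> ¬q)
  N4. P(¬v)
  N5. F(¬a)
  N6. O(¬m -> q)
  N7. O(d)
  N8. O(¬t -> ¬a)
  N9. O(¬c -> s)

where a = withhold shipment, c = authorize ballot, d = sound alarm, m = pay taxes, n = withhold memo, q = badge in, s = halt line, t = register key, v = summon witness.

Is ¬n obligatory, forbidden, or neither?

Forbidden

F(¬a) at premise 5 means O(a).
Premise 8 is O(¬t -> ¬a); contrapositively O(a -> t). Since O(a) holds, K gives O(t).
Premise 2 is O(c -> ¬t); contrapositively O(t -> ¬c). Since O(t) holds, K gives O(¬c).
Applying K to premise 9 (O(¬c -> s)) and O(¬c) yields O(s).
The contrapositive of premise 1 (O(m -> ¬s)) is O(s -> ¬m), and O(s) is already established, so O(¬m).
Applying K to premise 6 (O(¬m -> q)) and O(¬m) yields O(q).
Premise 3, O(¬n -> ¬q), contraposes to O(q -> n); with O(q) we get O(n).
Premises 4, 7 do not contribute to this derivation.
Thus O(n), which is F(¬n): ¬n is forbidden.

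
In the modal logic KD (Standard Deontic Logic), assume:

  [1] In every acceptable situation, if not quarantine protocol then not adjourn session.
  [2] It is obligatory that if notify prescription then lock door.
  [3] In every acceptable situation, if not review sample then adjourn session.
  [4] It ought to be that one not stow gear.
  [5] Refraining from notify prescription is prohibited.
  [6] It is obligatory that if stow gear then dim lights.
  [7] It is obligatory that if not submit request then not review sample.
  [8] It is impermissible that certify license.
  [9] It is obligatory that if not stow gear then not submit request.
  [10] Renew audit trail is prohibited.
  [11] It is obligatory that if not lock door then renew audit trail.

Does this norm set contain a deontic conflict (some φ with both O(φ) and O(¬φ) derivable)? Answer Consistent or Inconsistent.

Premise 11 is O(¬lock_door → renew_audit_trail), but O(¬lock_door) is not derivable from the premises, so it does not yield O(renew_audit_trail).
So O(renew_audit_trail) is not derivable, and the apparent clash with O(¬renew_audit_trail) does not arise.
A world satisfying every obligation exists (e.g. adjourn_session=true, certify_license=false, dim_lights=false, lock_door=true, notify_prescription=true, quarantine_protocol=true, renew_audit_trail=false, review_sample=false, stow_gear=false, submit_request=false); no atom is both obligatory and forbidden, so the set is consistent.

Consistent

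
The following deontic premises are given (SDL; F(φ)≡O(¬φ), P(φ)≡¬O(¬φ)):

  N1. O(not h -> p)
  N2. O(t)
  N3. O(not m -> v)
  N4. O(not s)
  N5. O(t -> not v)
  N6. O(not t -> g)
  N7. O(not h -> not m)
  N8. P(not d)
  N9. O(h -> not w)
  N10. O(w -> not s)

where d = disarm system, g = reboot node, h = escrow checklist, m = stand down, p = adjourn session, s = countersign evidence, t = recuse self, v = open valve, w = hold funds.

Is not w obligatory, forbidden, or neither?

Premise 2 states O(t) outright.
Applying K to premise 5 (O(t -> not v)) and O(t) yields O(not v).
The contrapositive of premise 3 (O(not m -> v)) is O(not v -> m), and O(not v) is already established, so O(m).
Premise 7, O(not h -> not m), contraposes to O(m -> h); with O(m) we get O(h).
Premise 9 is O(h -> not w); since O(h), deontic closure gives O(not w).
Premises 1, 4, 6, 8, 10 do not contribute to this derivation.
Hence not w is obligatory.

Obligatory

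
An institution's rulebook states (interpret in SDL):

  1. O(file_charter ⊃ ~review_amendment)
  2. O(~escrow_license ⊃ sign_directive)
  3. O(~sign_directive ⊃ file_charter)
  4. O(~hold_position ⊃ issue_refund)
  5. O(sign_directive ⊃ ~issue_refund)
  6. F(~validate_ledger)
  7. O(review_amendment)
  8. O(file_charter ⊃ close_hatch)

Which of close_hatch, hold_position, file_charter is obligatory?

hold_position

Premise 7 states O(review_amendment) outright.
Premise 1, O(file_charter ⊃ ~review_amendment), contraposes to O(review_amendment ⊃ ~file_charter); with O(review_amendment) we get O(~file_charter).
Premise 3 is O(~sign_directive ⊃ file_charter); contrapositively O(~file_charter ⊃ sign_directive). Since O(~file_charter) holds, K gives O(sign_directive).
Applying K to premise 5 (O(sign_directive ⊃ ~issue_refund)) and O(sign_directive) yields O(~issue_refund).
The contrapositive of premise 4 (O(~hold_position ⊃ issue_refund)) is O(~issue_refund ⊃ hold_position), and O(~issue_refund) is already established, so O(hold_position).
So O(hold_position) holds — hold_position is obligatory. None of the other listed options is made obligatory by any chain of premises.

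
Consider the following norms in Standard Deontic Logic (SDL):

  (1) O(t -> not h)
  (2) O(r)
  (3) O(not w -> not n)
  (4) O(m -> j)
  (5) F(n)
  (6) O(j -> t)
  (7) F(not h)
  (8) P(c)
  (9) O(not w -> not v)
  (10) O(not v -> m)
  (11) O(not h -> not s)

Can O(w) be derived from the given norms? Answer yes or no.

Premise 7 is F(not h), i.e. O(h).
The contrapositive of premise 1 (O(t -> not h)) is O(h -> not t), and O(h) is already established, so O(not t).
Premise 6 is O(j -> t); contrapositively O(not t -> not j). Since O(not t) holds, K gives O(not j).
The contrapositive of premise 4 (O(m -> j)) is O(not j -> not m), and O(not j) is already established, so O(not m).
Premise 10, O(not v -> m), contraposes to O(not m -> v); with O(not m) we get O(v).
Premise 9, O(not w -> not v), contraposes to O(v -> w); with O(v) we get O(w).
Premises 2, 3, 5, 8, 11 do not contribute to this derivation.
So O(w) follows.

Yes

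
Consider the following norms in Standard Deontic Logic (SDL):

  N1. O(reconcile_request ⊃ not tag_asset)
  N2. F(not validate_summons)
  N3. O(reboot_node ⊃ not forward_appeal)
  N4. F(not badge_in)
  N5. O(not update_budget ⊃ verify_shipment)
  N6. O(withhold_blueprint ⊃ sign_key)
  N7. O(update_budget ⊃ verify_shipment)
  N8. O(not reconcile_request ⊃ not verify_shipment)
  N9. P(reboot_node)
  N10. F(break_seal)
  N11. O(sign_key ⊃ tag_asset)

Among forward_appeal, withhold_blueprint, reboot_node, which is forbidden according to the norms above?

withhold_blueprint

Premises 5 and 7 are O(not update_budget ⊃ verify_shipment) and O(update_budget ⊃ verify_shipment); every ideal world satisfies not update_budget or update_budget, so in either case verify_shipment holds — hence O(verify_shipment).
Premise 8 is O(not reconcile_request ⊃ not verify_shipment); contrapositively O(verify_shipment ⊃ reconcile_request). Since O(verify_shipment) holds, K gives O(reconcile_request).
With premise 1, O(reconcile_request ⊃ not tag_asset), the K-axiom yields O(not tag_asset).
Premise 11 is O(sign_key ⊃ tag_asset); contrapositively O(not tag_asset ⊃ not sign_key). Since O(not tag_asset) holds, K gives O(not sign_key).
Premise 6 is O(withhold_blueprint ⊃ sign_key); contrapositively O(not sign_key ⊃ not withhold_blueprint). Since O(not sign_key) holds, K gives O(not withhold_blueprint).
So O(not withhold_blueprint) holds, i.e. withhold_blueprint is forbidden. None of the other listed options is forbidden under the premises.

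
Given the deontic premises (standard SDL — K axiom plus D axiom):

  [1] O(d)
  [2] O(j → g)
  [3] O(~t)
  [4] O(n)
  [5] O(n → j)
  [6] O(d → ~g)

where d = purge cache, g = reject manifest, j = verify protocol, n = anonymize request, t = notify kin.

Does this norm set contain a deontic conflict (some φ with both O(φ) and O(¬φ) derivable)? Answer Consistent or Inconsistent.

From premise 4 we have O(n).
With premise 5, O(n → j), the K-axiom yields O(j).
Premise 2 is O(j → g); since O(j), deontic closure gives O(g).
Premise 6, O(d → ~g), contraposes to O(g → ~d); with O(g) we get O(~d).
But premise 1 directly asserts O(d).
We now have both O(~d) and O(d) — d is simultaneously obligatory and forbidden, violating the D-axiom.

Inconsistent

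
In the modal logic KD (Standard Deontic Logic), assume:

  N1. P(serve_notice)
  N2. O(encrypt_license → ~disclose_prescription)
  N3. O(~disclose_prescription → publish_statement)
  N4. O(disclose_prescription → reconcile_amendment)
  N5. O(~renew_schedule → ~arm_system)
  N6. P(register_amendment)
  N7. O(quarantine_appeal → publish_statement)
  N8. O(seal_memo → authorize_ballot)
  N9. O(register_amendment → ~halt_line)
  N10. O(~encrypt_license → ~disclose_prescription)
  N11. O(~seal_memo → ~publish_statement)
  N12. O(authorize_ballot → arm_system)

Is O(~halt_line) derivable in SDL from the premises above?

Premise 9 is O(register_amendment → ~halt_line), but O(register_amendment) is not derivable from the premises (the permission P(register_amendment) asserts only ~O(~register_amendment), not O(register_amendment)), so it does not yield O(~halt_line).
No other premise forces O(~halt_line). An ideal world satisfying every premise can still have ~halt_line false, so O(~halt_line) is not derivable.

No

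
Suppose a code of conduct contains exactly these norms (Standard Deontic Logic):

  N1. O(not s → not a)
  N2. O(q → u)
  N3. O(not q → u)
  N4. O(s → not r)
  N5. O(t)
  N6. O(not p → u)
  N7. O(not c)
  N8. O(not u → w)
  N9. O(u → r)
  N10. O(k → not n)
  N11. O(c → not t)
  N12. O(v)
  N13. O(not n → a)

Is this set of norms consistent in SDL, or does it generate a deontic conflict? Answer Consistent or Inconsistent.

Consistent

Premise 11 is O(c → not t), but O(c) is not derivable from the premises, so it does not yield O(not t).
So O(not t) is not derivable, and the apparent clash with O(t) does not arise.
A world satisfying every obligation exists (e.g. a=false, c=false, k=false, n=true, p=false, q=false, r=true, s=false, t=true, u=true, v=true, w=false); no atom is both obligatory and forbidden, so the set is consistent.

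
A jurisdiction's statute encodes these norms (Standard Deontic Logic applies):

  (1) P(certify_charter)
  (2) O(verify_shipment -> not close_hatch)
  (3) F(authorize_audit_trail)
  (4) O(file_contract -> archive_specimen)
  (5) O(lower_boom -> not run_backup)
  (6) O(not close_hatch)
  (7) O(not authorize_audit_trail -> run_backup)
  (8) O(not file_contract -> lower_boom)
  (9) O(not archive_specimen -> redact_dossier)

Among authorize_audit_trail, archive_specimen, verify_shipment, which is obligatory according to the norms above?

Premise 3, F(authorize_audit_trail), is equivalent to O(not authorize_audit_trail).
With premise 7, O(not authorize_audit_trail -> run_backup), the K-axiom yields O(run_backup).
Premise 5 is O(lower_boom -> not run_backup); contrapositively O(run_backup -> not lower_boom). Since O(run_backup) holds, K gives O(not lower_boom).
The contrapositive of premise 8 (O(not file_contract -> lower_boom)) is O(not lower_boom -> file_contract), and O(not lower_boom) is already established, so O(file_contract).
Applying K to premise 4 (O(file_contract -> archive_specimen)) and O(file_contract) yields O(archive_specimen).
So O(archive_specimen) holds — archive_specimen is obligatory. None of the other listed options is made obligatory by any chain of premises.

archive_specimen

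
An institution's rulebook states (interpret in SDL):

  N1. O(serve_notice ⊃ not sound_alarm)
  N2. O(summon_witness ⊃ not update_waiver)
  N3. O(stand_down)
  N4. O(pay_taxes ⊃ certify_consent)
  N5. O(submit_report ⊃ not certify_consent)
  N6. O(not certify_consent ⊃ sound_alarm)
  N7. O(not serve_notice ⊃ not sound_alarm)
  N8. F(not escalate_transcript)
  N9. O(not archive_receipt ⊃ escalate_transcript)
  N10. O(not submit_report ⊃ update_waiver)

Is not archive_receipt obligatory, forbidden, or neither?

Premise 9 is O(not archive_receipt ⊃ escalate_transcript); even if O(escalate_transcript) held, inferring O(not archive_receipt) would be affirming the consequent — invalid.
No premise or chain of K-axiom applications forces O(not archive_receipt), and none forces O(archive_receipt). So not archive_receipt is neither obligatory nor forbidden under these norms.

Neither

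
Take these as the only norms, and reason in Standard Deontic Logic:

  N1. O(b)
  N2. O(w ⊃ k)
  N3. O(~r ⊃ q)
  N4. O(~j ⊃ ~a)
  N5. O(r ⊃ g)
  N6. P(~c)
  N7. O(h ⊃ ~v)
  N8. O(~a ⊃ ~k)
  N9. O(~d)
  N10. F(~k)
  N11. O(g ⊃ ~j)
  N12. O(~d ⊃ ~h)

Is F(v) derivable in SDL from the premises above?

Premise 7 is O(h ⊃ ~v), but O(h) is not derivable from the premises, so it does not yield O(~v).
No other premise forces O(~v). An ideal world satisfying every premise can still have v true, so F(v) is not derivable.

No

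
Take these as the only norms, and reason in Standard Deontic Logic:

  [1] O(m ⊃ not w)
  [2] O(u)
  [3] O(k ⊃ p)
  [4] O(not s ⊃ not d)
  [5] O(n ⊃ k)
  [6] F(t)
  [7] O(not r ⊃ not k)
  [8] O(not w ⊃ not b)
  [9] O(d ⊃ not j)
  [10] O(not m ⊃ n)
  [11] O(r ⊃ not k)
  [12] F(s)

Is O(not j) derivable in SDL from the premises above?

Premise 9 is O(d ⊃ not j), but O(d) is not derivable from the premises, so it does not yield O(not j).
No other premise forces O(not j). An ideal world satisfying every premise can still have not j false, so O(not j) is not derivable.

No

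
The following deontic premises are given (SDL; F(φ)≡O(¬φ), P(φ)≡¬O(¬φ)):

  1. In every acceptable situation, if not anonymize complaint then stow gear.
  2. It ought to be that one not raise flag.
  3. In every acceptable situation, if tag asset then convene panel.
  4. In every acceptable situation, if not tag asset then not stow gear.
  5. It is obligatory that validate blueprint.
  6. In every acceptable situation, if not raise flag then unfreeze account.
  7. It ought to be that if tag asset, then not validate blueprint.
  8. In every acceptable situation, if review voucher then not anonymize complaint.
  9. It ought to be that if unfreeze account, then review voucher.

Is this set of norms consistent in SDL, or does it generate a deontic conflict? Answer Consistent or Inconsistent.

Inconsistent

Premise 5 states O(validate_blueprint) outright.
The contrapositive of premise 7 (O(tag_asset → ¬validate_blueprint)) is O(validate_blueprint → ¬tag_asset), and O(validate_blueprint) is already established, so O(¬tag_asset).
With premise 4, O(¬tag_asset → ¬stow_gear), the K-axiom yields O(¬stow_gear).
Premise 1 is O(¬anonymize_complaint → stow_gear); contrapositively O(¬stow_gear → anonymize_complaint). Since O(¬stow_gear) holds, K gives O(anonymize_complaint).
The contrapositive of premise 8 (O(review_voucher → ¬anonymize_complaint)) is O(anonymize_complaint → ¬review_voucher), and O(anonymize_complaint) is already established, so O(¬review_voucher).
Premise 9, O(unfreeze_account → review_voucher), contraposes to O(¬review_voucher → ¬unfreeze_account); with O(¬review_voucher) we get O(¬unfreeze_account).
Premise 6, O(¬raise_flag → unfreeze_account), contraposes to O(¬unfreeze_account → raise_flag); with O(¬unfreeze_account) we get O(raise_flag).
Yet premise 2 states O(¬raise_flag).
We now have both O(raise_flag) and O(¬raise_flag) — raise_flag is simultaneously obligatory and forbidden, violating the D-axiom.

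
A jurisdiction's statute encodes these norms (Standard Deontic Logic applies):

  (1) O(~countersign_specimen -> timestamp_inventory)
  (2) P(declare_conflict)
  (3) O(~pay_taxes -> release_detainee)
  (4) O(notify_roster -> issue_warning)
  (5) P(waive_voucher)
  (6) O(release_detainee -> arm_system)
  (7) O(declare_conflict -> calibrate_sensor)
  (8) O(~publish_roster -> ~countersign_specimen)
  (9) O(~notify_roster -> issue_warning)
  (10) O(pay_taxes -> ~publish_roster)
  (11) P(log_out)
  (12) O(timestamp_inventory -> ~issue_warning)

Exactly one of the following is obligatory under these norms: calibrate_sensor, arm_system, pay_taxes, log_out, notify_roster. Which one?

Premises 9 and 4 are O(~notify_roster -> issue_warning) and O(notify_roster -> issue_warning); every ideal world satisfies ~notify_roster or notify_roster, so in either case issue_warning holds — hence O(issue_warning).
The contrapositive of premise 12 (O(timestamp_inventory -> ~issue_warning)) is O(issue_warning -> ~timestamp_inventory), and O(issue_warning) is already established, so O(~timestamp_inventory).
Premise 1, O(~countersign_specimen -> timestamp_inventory), contraposes to O(~timestamp_inventory -> countersign_specimen); with O(~timestamp_inventory) we get O(countersign_specimen).
Premise 8 is O(~publish_roster -> ~countersign_specimen); contrapositively O(countersign_specimen -> publish_roster). Since O(countersign_specimen) holds, K gives O(publish_roster).
The contrapositive of premise 10 (O(pay_taxes -> ~publish_roster)) is O(publish_roster -> ~pay_taxes), and O(publish_roster) is already established, so O(~pay_taxes).
Premise 3 is O(~pay_taxes -> release_detainee); since O(~pay_taxes), deontic closure gives O(release_detainee).
Applying K to premise 6 (O(release_detainee -> arm_system)) and O(release_detainee) yields O(arm_system).
So O(arm_system) holds — arm_system is obligatory. None of the other listed options is made obligatory by any chain of premises.

arm_system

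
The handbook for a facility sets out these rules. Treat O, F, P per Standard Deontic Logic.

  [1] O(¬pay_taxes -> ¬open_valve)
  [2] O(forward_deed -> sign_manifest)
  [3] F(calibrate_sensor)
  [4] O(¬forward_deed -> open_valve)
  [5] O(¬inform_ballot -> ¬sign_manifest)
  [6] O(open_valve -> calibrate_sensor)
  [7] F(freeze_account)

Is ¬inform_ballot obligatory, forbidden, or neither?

Premise 3 is F(calibrate_sensor), i.e. O(¬calibrate_sensor).
Premise 6 is O(open_valve -> calibrate_sensor); contrapositively O(¬calibrate_sensor -> ¬open_valve). Since O(¬calibrate_sensor) holds, K gives O(¬open_valve).
Premise 4 is O(¬forward_deed -> open_valve); contrapositively O(¬open_valve -> forward_deed). Since O(¬open_valve) holds, K gives O(forward_deed).
Premise 2 is O(forward_deed -> sign_manifest); since O(forward_deed), deontic closure gives O(sign_manifest).
The contrapositive of premise 5 (O(¬inform_ballot -> ¬sign_manifest)) is O(sign_manifest -> inform_ballot), and O(sign_manifest) is already established, so O(inform_ballot).
Premises 1, 7 do not contribute to this derivation.
Thus O(inform_ballot), which is F(¬inform_ballot): ¬inform_ballot is forbidden.

Forbidden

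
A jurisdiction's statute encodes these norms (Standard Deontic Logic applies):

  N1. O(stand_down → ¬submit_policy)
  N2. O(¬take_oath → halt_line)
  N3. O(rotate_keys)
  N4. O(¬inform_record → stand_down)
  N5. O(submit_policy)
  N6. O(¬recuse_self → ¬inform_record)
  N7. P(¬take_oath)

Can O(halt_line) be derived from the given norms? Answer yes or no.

No

Premise 2 is O(¬take_oath → halt_line), but O(¬take_oath) is not derivable from the premises (the permission P(¬take_oath) asserts only ¬O(take_oath), not O(¬take_oath)), so it does not yield O(halt_line).
No other premise forces O(halt_line). An ideal world satisfying every premise can still have halt_line false, so O(halt_line) is not derivable.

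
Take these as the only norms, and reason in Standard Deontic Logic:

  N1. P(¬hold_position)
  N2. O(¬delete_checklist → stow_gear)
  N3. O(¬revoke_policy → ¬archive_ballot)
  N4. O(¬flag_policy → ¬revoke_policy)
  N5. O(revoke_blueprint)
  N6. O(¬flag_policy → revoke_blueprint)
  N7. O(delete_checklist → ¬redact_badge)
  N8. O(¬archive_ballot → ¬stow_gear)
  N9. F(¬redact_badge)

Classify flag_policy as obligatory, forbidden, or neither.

Obligatory

Premise 9, F(¬redact_badge), is equivalent to O(redact_badge).
Premise 7, O(delete_checklist → ¬redact_badge), contraposes to O(redact_badge → ¬delete_checklist); with O(redact_badge) we get O(¬delete_checklist).
With premise 2, O(¬delete_checklist → stow_gear), the K-axiom yields O(stow_gear).
Premise 8, O(¬archive_ballot → ¬stow_gear), contraposes to O(stow_gear → archive_ballot); with O(stow_gear) we get O(archive_ballot).
Premise 3, O(¬revoke_policy → ¬archive_ballot), contraposes to O(archive_ballot → revoke_policy); with O(archive_ballot) we get O(revoke_policy).
Premise 4, O(¬flag_policy → ¬revoke_policy), contraposes to O(revoke_policy → flag_policy); with O(revoke_policy) we get O(flag_policy).
Premises 1, 5, 6 do not contribute to this derivation.
Hence flag_policy is obligatory.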